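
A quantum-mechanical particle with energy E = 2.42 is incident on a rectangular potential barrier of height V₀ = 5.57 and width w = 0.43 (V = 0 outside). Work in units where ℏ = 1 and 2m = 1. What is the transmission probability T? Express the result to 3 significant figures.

T = 0.582

Since E < V₀ the interior solution is evanescent with decay constant κ = √(2m(V₀ − E))/ℏ = 1.775.
κw = 0.7632, sinh(κw) = 0.8394.
The exact tunnelling result is T⁻¹ = 1 + V₀² sinh²(κw) / [4E(V₀ − E)] = 1.717, so T = 0.582.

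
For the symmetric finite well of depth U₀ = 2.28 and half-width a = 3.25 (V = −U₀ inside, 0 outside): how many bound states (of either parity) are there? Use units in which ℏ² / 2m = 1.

N = 4

The dimensionless depth is z₀ = a√(2mU₀)/ℏ = 3.25 × √(2.280) = 4.907.
The even/odd transcendental equations gain one root per π/2 in z₀, giving N = 1 + ⌊2z₀/π⌋ = 1 + ⌊3.124⌋ = 4.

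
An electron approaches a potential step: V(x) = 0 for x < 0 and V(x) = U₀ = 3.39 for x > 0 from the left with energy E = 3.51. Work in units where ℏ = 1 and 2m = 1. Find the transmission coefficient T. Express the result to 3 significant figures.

The wavenumbers are k₁ = √(2mE)/ℏ = 1.873 on the left and k₂ = √(2m(E − U₀))/ℏ = 0.3464 on the right.
Continuity of ψ and ψ′ at the step yields the reflection amplitude r = (k₁ − k₂)/(k₁ + k₂) = 0.6879; thus R = |r|² = 0.4732, T = 0.5268.

T = 0.527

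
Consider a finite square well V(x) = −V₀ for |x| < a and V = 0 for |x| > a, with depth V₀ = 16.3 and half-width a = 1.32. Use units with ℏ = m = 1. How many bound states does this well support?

Define the well-strength parameter z₀ = (a/ℏ)√(2mV₀) = 1.32 × √(2·1·16.3) = 7.537.
A new bound state (alternating even/odd) appears each time z₀ passes a multiple of π/2, so N = ⌊2z₀/π⌋ + 1 = ⌊4.798⌋ + 1 = 5.

N = 5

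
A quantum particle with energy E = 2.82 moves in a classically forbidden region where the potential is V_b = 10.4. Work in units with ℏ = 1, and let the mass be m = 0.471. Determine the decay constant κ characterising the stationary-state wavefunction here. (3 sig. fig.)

κ = 2.67

Since E < V_b the TISE in this region is ψ'' = κ²ψ with κ = √(2m(V_b − E))/ℏ.
κ = √(2 × 0.471 × 7.58) = 2.672.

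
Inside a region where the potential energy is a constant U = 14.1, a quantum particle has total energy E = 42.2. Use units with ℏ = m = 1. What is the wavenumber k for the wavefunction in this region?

k = 7.50

With E > U the solution is oscillatory, ψ ∝ e^{±ikx} with k = √(2m(E − U))/ℏ.
k = √(2 × 1 × 28.1) = 7.497.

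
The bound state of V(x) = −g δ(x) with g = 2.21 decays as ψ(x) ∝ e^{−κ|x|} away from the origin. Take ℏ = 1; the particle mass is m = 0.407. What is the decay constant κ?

Integrate −(ℏ²/2m)ψ'' − gδ(x)ψ = Eψ from −ε to +ε: the ψ'' term gives ψ'(0⁺) − ψ'(0⁻) and the δ term gives −(2mg/ℏ²)ψ(0).
With ψ ∝ e^{−κ|x|} this yields −2κ = −2mg/ℏ², so κ = mg/ℏ² = 0.8995.

κ = 0.899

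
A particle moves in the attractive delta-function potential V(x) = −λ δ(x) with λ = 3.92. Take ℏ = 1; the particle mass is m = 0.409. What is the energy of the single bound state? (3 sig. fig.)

The bound state is ψ(x) = √κ e^{−κ|x|}. The derivative jump ψ'(0⁺) − ψ'(0⁻) = −(2mλ/ℏ²)ψ(0) fixes κ = mλ/ℏ² = 1.603.
Then E = −ℏ²κ²/(2m) = −mλ²/(2ℏ²) = -3.142.

E = -3.14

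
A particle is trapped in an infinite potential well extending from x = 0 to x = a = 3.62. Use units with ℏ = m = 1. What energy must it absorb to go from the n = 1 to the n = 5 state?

ΔE = 9.04

E_n = n²π²ℏ²/(2ma²), so ΔE = (5² − 1²) π²ℏ²/(2ma²).
ΔE = 24 × π² / (2 × 1 × 3.62²) = 9.038.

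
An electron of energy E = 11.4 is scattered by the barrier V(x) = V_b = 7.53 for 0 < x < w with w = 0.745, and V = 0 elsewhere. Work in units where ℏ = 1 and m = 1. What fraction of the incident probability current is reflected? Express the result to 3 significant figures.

E > V_b: inside the barrier k₂ = √(2m(E − V_b))/ℏ = 2.782, k₂w = 2.073.
T = [1 + V_b² sin²(k₂w) / (4E(E − V_b))]⁻¹ = 1/1.247 = 0.802.
R = 1 − T = 0.198.

R = 0.198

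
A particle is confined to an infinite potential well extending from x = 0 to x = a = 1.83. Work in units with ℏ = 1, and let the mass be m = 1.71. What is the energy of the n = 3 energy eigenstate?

E = 7.76

The infinite-well eigenfunctions ψ_n = √(2/a) sin(nπx/a) vanish at both walls, giving E_n = n²π²ℏ²/(2ma²).
E_3 = 3² × π² / (2 × 1.71 × 1.83²) = 7.756.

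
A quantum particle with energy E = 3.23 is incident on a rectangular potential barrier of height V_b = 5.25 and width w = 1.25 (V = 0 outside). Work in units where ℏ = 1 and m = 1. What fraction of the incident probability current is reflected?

Since E < V_b the interior solution is evanescent with decay constant κ = √(2m(V_b − E))/ℏ = 2.010.
κw = 2.512, sinh(κw) = 6.127.
The exact tunnelling result is T⁻¹ = 1 + V_b² sinh²(κw) / [4E(V_b − E)] = 40.65, so T = 0.0246.
R = 1 − T = 0.975.

R = 0.975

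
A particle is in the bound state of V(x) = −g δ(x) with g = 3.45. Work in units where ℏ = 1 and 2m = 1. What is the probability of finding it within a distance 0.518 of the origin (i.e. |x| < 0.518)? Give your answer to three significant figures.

The normalised bound state is ψ = √κ e^{−κ|x|} with κ = mg/ℏ² = 1.725.
P(|x| < d) = ∫_{−d}^{d} κ e^{−2κ|x|} dx = 1 − e^{−2κd} = 1 − e^{−1.787} = 0.8326.

P = 0.833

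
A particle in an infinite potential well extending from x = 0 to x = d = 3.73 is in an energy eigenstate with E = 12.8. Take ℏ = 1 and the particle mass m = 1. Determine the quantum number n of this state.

For an infinite well E_n = n²π²ℏ²/(2md²), so n = (d/πℏ)√(2mE).
n = (3.73/π) × √(2 × 1 × 12.8) = 6.007 → n = 6.

n = 6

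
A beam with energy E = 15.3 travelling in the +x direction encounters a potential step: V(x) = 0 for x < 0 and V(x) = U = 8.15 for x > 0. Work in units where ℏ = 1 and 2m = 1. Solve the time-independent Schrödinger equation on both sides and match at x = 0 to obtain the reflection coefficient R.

R = 0.0353

The wavenumbers are k₁ = √(2mE)/ℏ = 3.912 on the left and k₂ = √(2m(E − U))/ℏ = 2.674 on the right.
Continuity of ψ and ψ′ at the step yields the reflection amplitude r = (k₁ − k₂)/(k₁ + k₂) = 0.1879; thus R = |r|² = 0.03532, T = 0.9647.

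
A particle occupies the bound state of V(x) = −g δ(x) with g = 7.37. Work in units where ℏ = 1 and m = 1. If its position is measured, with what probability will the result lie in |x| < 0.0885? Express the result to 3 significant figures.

P = 0.729

The normalised bound state is ψ = √κ e^{−κ|x|} with κ = mg/ℏ² = 7.370.
P(|x| < d) = ∫_{−d}^{d} κ e^{−2κ|x|} dx = 1 − e^{−2κd} = 1 − e^{−1.304} = 0.7287.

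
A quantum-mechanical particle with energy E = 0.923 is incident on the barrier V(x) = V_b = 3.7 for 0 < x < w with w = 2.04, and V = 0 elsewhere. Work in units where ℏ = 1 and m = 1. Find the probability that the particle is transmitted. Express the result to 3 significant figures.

E < V_b: inside the barrier ψ ∝ e^{±κx} with κ = √(2m(V_b − E))/ℏ = 2.357.
κw = 4.808, sinh(κw) = 61.22.
The exact tunnelling result is T⁻¹ = 1 + V_b² sinh²(κw) / [4E(V_b − E)] = 5005, so T = 0.000200.

T = 0.000200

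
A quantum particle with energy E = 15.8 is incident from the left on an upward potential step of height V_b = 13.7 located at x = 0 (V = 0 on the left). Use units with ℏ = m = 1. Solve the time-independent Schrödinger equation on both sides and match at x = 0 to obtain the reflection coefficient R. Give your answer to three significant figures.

On each side the TISE gives plane waves with k = √(2m(E − V))/ℏ: k₁ = √(2·1·15.8) = 5.621, k₂ = √(2·1·2.1) = 2.049.
Continuity of ψ and ψ′ at the step yields the reflection amplitude r = (k₁ − k₂)/(k₁ + k₂) = 0.4657; thus R = |r|² = 0.2168, T = 0.7832.

R = 0.217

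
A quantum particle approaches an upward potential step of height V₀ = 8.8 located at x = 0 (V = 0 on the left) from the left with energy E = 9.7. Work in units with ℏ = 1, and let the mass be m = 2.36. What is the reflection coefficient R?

R = 0.284

The wavenumbers are k₁ = √(2mE)/ℏ = 6.766 on the left and k₂ = √(2m(E − V₀))/ℏ = 2.061 on the right.
Continuity of ψ and ψ′ at the step yields the reflection amplitude r = (k₁ − k₂)/(k₁ + k₂) = 0.5330; thus R = |r|² = 0.2841, T = 0.7159.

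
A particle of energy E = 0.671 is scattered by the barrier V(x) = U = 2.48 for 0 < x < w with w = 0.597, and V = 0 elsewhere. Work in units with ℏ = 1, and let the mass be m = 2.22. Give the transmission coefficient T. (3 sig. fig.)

E < U: inside the barrier ψ ∝ e^{±κx} with κ = √(2m(U − E))/ℏ = 2.834.
κw = 1.692, sinh(κw) = 2.623.
Matching ψ, ψ′ at both faces gives T = [1 + U² sinh²(κw) / (4E(U − E))]⁻¹ = 1/9.715 = 0.103.

T = 0.103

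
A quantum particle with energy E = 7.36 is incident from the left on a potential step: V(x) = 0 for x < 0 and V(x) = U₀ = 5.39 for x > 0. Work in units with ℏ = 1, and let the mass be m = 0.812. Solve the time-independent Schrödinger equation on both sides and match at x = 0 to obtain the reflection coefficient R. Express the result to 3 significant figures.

R = 0.101

On each side the TISE gives plane waves with k = √(2m(E − V))/ℏ: k₁ = √(2·0.812·7.36) = 3.457, k₂ = √(2·0.812·1.97) = 1.789.
Matching ψ and ψ′ at x = 0 gives r = (k₁ − k₂)/(k₁ + k₂), so R = r² = 0.1012 and T = 1 − R = 0.8988.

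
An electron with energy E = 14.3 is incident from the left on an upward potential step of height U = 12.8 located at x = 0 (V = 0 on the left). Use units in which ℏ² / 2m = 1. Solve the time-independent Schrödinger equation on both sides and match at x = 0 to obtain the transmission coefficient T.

T = 0.739

The wavenumbers are k₁ = √(2mE)/ℏ = 3.782 on the left and k₂ = √(2m(E − U))/ℏ = 1.225 on the right.
Matching ψ and ψ′ at x = 0 gives r = (k₁ − k₂)/(k₁ + k₂), so R = r² = 0.2608 and T = 1 − R = 0.7392.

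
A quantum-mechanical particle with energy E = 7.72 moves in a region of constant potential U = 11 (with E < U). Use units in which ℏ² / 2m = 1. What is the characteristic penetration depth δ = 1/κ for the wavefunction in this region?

Since E < U the TISE in this region is ψ'' = κ²ψ with κ = √(2m(U − E))/ℏ.
κ = √(2 × 0.5 × 3.28) = 1.811. The penetration depth is δ = 1/κ = 0.552.

δ = 0.552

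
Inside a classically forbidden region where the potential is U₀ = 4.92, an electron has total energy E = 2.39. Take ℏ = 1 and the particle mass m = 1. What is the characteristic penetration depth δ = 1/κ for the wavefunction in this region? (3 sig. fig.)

δ = 0.445

Since E < U₀ the TISE in this region is ψ'' = κ²ψ with κ = √(2m(U₀ − E))/ℏ.
κ = √(2 × 1 × 2.53) = 2.249. The penetration depth is δ = 1/κ = 0.445.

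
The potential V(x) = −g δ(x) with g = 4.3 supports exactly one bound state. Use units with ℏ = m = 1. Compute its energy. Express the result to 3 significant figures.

E = -9.25

For x ≠ 0 the bound state is ψ ∝ e^{−κ|x|}; integrating the TISE across the delta gives the cusp condition 2κ = 2mg/ℏ², so κ = 4.300.
Then E = −ℏ²κ²/(2m) = −mg²/(2ℏ²) = -9.245.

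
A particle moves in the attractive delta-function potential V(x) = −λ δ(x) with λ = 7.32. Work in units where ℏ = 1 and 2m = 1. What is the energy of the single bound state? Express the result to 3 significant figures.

The bound state is ψ(x) = √κ e^{−κ|x|}. The derivative jump ψ'(0⁺) − ψ'(0⁻) = −(2mλ/ℏ²)ψ(0) fixes κ = mλ/ℏ² = 3.660.
Then E = −ℏ²κ²/(2m) = −mλ²/(2ℏ²) = -13.40.

E = -13.4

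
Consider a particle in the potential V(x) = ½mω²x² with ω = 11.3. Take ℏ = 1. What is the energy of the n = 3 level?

The oscillator eigenvalues are E_n = ℏω(n + ½), so E_3 = 11.3 × 3.5 = 39.55.

E = 39.6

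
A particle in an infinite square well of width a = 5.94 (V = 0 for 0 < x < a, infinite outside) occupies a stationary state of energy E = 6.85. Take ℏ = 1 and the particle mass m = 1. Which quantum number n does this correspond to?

n = 7

For an infinite well E_n = n²π²ℏ²/(2ma²), so n = (a/πℏ)√(2mE).
n = (5.94/π) × √(2 × 1 × 6.85) = 6.998 → n = 7.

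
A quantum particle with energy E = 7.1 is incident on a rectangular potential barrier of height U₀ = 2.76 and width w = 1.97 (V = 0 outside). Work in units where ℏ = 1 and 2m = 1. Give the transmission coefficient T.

T = 0.960

Above the barrier the interior wavenumber is k₂ = √(2m(E − U₀))/ℏ = 2.083, giving phase k₂w = 4.104.
Matching at both interfaces gives T⁻¹ = 1 + U₀² sin²(k₂w) / [4E(E − U₀)] = 1.042, hence T = 0.960.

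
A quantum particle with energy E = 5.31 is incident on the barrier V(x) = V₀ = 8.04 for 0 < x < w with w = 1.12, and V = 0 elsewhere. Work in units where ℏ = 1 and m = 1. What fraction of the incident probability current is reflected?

E < V₀: inside the barrier ψ ∝ e^{±κx} with κ = √(2m(V₀ − E))/ℏ = 2.337.
κw = 2.617, sinh(κw) = 6.811.
The exact tunnelling result is T⁻¹ = 1 + V₀² sinh²(κw) / [4E(V₀ − E)] = 52.72, so T = 0.0190.
R = 1 − T = 0.981.

R = 0.981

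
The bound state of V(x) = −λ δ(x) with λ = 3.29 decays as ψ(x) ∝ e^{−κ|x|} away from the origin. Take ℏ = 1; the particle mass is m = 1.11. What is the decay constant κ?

Integrate −(ℏ²/2m)ψ'' − λδ(x)ψ = Eψ from −ε to +ε: the ψ'' term gives ψ'(0⁺) − ψ'(0⁻) and the δ term gives −(2mλ/ℏ²)ψ(0).
With ψ ∝ e^{−κ|x|} this yields −2κ = −2mλ/ℏ², so κ = mλ/ℏ² = 3.652.

κ = 3.65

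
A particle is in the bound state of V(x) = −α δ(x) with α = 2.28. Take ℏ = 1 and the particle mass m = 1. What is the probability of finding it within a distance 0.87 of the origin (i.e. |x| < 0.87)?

The normalised bound state is ψ = √κ e^{−κ|x|} with κ = mα/ℏ² = 2.280.
P(|x| < d) = ∫_{−d}^{d} κ e^{−2κ|x|} dx = 1 − e^{−2κd} = 1 − e^{−3.967} = 0.9811.

P = 0.981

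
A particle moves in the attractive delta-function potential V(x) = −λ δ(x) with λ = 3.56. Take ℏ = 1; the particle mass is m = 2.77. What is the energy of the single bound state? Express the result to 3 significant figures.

E = -17.6

The bound state is ψ(x) = √κ e^{−κ|x|}. The derivative jump ψ'(0⁺) − ψ'(0⁻) = −(2mλ/ℏ²)ψ(0) fixes κ = mλ/ℏ² = 9.861.
Then E = −ℏ²κ²/(2m) = −mλ²/(2ℏ²) = -17.55.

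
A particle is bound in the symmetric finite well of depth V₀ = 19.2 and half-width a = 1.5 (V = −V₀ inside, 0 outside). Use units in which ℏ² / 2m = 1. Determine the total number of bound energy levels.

Define the well-strength parameter z₀ = (a/ℏ)√(2mV₀) = 1.5 × √(2·0.5·19.2) = 6.573.
A new bound state (alternating even/odd) appears each time z₀ passes a multiple of π/2, so N = ⌊2z₀/π⌋ + 1 = ⌊4.184⌋ + 1 = 5.

N = 5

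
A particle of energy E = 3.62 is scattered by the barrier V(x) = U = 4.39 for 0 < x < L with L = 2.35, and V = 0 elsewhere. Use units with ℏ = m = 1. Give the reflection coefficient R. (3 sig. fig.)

E < U: inside the barrier ψ ∝ e^{±κx} with κ = √(2m(U − E))/ℏ = 1.241.
κL = 2.916, sinh(κL) = 9.209.
The exact tunnelling result is T⁻¹ = 1 + U² sinh²(κL) / [4E(U − E)] = 147.6, so T = 0.00678.
R = 1 − T = 0.993.

R = 0.993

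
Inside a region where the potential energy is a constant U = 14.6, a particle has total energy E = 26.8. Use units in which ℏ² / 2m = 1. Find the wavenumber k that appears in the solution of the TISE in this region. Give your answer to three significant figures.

k = 3.49

With E > U the solution is oscillatory, ψ ∝ e^{±ikx} with k = √(2m(E − U))/ℏ.
k = √(2 × 0.5 × 12.2) = 3.493.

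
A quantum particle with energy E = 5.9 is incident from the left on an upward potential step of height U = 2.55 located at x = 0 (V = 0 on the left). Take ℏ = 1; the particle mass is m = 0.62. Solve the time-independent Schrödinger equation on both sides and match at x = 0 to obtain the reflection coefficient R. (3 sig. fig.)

The wavenumbers are k₁ = √(2mE)/ℏ = 2.705 on the left and k₂ = √(2m(E − U))/ℏ = 2.038 on the right.
Matching ψ and ψ′ at x = 0 gives r = (k₁ − k₂)/(k₁ + k₂), so R = r² = 0.01976 and T = 1 − R = 0.9802.

R = 0.0198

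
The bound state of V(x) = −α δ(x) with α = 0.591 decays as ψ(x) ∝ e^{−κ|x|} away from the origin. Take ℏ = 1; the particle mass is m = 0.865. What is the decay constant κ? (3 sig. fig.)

Integrating the TISE across x = 0 gives the cusp condition ψ'(0⁺) − ψ'(0⁻) = −(2mα/ℏ²)ψ(0).
With ψ ∝ e^{−κ|x|} this yields −2κ = −2mα/ℏ², so κ = mα/ℏ² = 0.5112.

κ = 0.511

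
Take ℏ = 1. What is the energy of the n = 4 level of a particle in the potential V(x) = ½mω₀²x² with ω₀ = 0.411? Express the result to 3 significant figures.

The oscillator eigenvalues are E_n = ℏω₀(n + ½), so E_4 = 0.411 × 4.5 = 1.850.

E = 1.85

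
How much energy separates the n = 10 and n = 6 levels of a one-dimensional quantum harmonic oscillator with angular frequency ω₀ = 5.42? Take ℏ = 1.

ΔE = 21.7

E_n = ℏω₀(n + ½), so ΔE = (10 − 6) ℏω₀ = 4 × 5.42 = 21.68.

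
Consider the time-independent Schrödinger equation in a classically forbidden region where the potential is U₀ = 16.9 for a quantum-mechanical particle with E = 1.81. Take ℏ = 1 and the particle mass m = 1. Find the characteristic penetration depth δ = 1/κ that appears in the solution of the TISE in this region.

δ = 0.182

Since E < U₀ the TISE in this region is ψ'' = κ²ψ with κ = √(2m(U₀ − E))/ℏ.
κ = √(2 × 1 × 15.09) = 5.494. The penetration depth is δ = 1/κ = 0.182.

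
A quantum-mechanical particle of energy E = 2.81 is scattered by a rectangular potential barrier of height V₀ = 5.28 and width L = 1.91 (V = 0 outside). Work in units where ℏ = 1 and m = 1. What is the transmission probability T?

Since E < V₀ the interior solution is evanescent with decay constant κ = √(2m(V₀ − E))/ℏ = 2.223.
κL = 4.245, sinh(κL) = 34.88.
The exact tunnelling result is T⁻¹ = 1 + V₀² sinh²(κL) / [4E(V₀ − E)] = 1222, so T = 0.000818.

T = 0.000818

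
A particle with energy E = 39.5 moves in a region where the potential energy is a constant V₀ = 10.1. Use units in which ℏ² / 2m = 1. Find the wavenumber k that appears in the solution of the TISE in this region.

With E > V₀ the solution is oscillatory, ψ ∝ e^{±ikx} with k = √(2m(E − V₀))/ℏ.
k = √(2 × 0.5 × 29.4) = 5.422.

k = 5.42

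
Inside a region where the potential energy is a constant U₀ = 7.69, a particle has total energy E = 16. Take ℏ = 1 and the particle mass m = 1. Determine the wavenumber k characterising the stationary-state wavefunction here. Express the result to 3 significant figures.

k = 4.08

With E > U₀ the solution is oscillatory, ψ ∝ e^{±ikx} with k = √(2m(E − U₀))/ℏ.
k = √(2 × 1 × 8.31) = 4.077.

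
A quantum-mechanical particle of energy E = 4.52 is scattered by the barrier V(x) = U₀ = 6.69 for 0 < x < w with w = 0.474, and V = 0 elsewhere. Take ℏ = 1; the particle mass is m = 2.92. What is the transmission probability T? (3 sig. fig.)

T = 0.114

Since E < U₀ the interior solution is evanescent with decay constant κ = √(2m(U₀ − E))/ℏ = 3.560.
κw = 1.687, sinh(κw) = 2.610.
Matching ψ, ψ′ at both faces gives T = [1 + U₀² sinh²(κw) / (4E(U₀ − E))]⁻¹ = 1/8.772 = 0.114.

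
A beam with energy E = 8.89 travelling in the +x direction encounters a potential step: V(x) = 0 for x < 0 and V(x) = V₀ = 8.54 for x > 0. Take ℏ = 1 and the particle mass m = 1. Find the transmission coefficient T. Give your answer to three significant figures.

The wavenumbers are k₁ = √(2mE)/ℏ = 4.217 on the left and k₂ = √(2m(E − V₀))/ℏ = 0.8367 on the right.
Matching ψ and ψ′ at x = 0 gives r = (k₁ − k₂)/(k₁ + k₂), so R = r² = 0.4474 and T = 1 − R = 0.5526.

T = 0.553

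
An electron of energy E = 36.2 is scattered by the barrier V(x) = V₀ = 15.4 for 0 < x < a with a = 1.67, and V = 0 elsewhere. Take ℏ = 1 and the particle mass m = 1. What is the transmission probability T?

Above the barrier the interior wavenumber is k₂ = √(2m(E − V₀))/ℏ = 6.450, giving phase k₂a = 10.77.
Matching at both interfaces gives T⁻¹ = 1 + V₀² sin²(k₂a) / [4E(E − V₀)] = 1.075, hence T = 0.930.

T = 0.930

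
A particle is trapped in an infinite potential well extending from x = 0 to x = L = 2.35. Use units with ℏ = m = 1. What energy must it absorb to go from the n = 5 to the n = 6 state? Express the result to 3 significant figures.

E_n = n²π²ℏ²/(2mL²), so ΔE = (6² − 5²) π²ℏ²/(2mL²).
ΔE = 11 × π² / (2 × 1 × 2.35²) = 9.829.

ΔE = 9.83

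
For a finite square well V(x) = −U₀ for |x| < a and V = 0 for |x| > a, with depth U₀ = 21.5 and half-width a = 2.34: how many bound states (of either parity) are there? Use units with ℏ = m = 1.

Define the well-strength parameter z₀ = (a/ℏ)√(2mU₀) = 2.34 × √(2·1·21.5) = 15.34.
A new bound state (alternating even/odd) appears each time z₀ passes a multiple of π/2, so N = ⌊2z₀/π⌋ + 1 = ⌊9.769⌋ + 1 = 10.

N = 10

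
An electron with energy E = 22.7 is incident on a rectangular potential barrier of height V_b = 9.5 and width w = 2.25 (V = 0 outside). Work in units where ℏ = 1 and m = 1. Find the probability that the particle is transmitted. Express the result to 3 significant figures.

E > V_b: inside the barrier k₂ = √(2m(E − V_b))/ℏ = 5.138, k₂w = 11.56.
Matching at both interfaces gives T⁻¹ = 1 + V_b² sin²(k₂w) / [4E(E − V_b)] = 1.054, hence T = 0.949.

T = 0.949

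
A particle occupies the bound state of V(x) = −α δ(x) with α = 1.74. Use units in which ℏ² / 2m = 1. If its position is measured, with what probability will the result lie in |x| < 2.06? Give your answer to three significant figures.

P = 0.972

The normalised bound state is ψ = √κ e^{−κ|x|} with κ = mα/ℏ² = 0.8700.
P(|x| < d) = ∫_{−d}^{d} κ e^{−2κ|x|} dx = 1 − e^{−2κd} = 1 − e^{−3.584} = 0.9722.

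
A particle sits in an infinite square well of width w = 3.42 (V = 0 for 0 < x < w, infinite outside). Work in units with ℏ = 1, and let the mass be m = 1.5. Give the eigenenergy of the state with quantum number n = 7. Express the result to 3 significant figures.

The infinite-well eigenfunctions ψ_n = √(2/w) sin(nπx/w) vanish at both walls, giving E_n = n²π²ℏ²/(2mw²).
E_7 = 7² × π² / (2 × 1.5 × 3.42²) = 13.78.

E = 13.8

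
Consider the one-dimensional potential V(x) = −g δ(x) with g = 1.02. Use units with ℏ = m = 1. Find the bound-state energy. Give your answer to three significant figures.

E = -0.520

For x ≠ 0 the bound state is ψ ∝ e^{−κ|x|}; integrating the TISE across the delta gives the cusp condition 2κ = 2mg/ℏ², so κ = 1.020.
Then E = −ℏ²κ²/(2m) = −mg²/(2ℏ²) = -0.5202.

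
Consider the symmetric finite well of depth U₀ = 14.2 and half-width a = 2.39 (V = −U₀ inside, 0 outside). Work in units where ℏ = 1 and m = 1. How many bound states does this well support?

N = 9

Define the well-strength parameter z₀ = (a/ℏ)√(2mU₀) = 2.39 × √(2·1·14.2) = 12.74.
A new bound state (alternating even/odd) appears each time z₀ passes a multiple of π/2, so N = ⌊2z₀/π⌋ + 1 = ⌊8.108⌋ + 1 = 9.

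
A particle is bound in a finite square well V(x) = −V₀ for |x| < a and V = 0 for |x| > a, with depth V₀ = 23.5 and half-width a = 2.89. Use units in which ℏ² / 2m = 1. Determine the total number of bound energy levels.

The dimensionless depth is z₀ = a√(2mV₀)/ℏ = 2.89 × √(23.50) = 14.01.
The even/odd transcendental equations gain one root per π/2 in z₀, giving N = 1 + ⌊2z₀/π⌋ = 1 + ⌊8.919⌋ = 9.

N = 9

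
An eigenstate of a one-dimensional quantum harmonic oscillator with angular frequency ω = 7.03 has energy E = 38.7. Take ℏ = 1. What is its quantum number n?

Invert E_n = (n + ½)ℏω: n = E/ℏω − ½ = 5.005, so n = 5.

n = 5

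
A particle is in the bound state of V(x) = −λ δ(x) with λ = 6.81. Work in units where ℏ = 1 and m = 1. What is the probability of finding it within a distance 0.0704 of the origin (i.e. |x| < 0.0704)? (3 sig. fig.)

The normalised bound state is ψ = √κ e^{−κ|x|} with κ = mλ/ℏ² = 6.810.
P(|x| < d) = ∫_{−d}^{d} κ e^{−2κ|x|} dx = 1 − e^{−2κd} = 1 − e^{−0.9588} = 0.6167.

P = 0.617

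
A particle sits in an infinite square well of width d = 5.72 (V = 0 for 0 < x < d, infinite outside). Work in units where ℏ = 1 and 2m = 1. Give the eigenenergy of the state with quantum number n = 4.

The infinite-well eigenfunctions ψ_n = √(2/d) sin(nπx/d) vanish at both walls, giving E_n = n²π²ℏ²/(2md²).
E_4 = 4² × π² / (2 × 0.5 × 5.72²) = 4.826.

E = 4.83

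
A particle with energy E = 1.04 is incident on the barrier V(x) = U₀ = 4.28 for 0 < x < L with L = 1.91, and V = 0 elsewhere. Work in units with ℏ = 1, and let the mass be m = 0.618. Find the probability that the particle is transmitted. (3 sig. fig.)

E < U₀: inside the barrier ψ ∝ e^{±κx} with κ = √(2m(U₀ − E))/ℏ = 2.001.
κL = 3.822, sinh(κL) = 22.84.
Matching ψ, ψ′ at both faces gives T = [1 + U₀² sinh²(κL) / (4E(U₀ − E))]⁻¹ = 1/710.1 = 0.00141.

T = 0.00141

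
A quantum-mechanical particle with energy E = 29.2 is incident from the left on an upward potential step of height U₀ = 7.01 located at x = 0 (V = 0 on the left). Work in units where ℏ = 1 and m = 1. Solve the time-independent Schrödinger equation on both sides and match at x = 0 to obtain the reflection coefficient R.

R = 0.00470

On each side the TISE gives plane waves with k = √(2m(E − V))/ℏ: k₁ = √(2·1·29.2) = 7.642, k₂ = √(2·1·22.19) = 6.662.
Continuity of ψ and ψ′ at the step yields the reflection amplitude r = (k₁ − k₂)/(k₁ + k₂) = 0.06852; thus R = |r|² = 0.004696, T = 0.9953.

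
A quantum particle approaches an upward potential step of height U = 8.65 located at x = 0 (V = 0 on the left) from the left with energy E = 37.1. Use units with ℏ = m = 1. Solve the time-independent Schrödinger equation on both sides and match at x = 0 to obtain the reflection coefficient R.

R = 0.00439

The wavenumbers are k₁ = √(2mE)/ℏ = 8.614 on the left and k₂ = √(2m(E − U))/ℏ = 7.543 on the right.
Continuity of ψ and ψ′ at the step yields the reflection amplitude r = (k₁ − k₂)/(k₁ + k₂) = 0.06627; thus R = |r|² = 0.004392, T = 0.9956.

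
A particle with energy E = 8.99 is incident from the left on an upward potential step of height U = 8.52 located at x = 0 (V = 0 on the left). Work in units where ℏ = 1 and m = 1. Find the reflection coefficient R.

On each side the TISE gives plane waves with k = √(2m(E − V))/ℏ: k₁ = √(2·1·8.99) = 4.240, k₂ = √(2·1·0.47) = 0.9695.
Matching ψ and ψ′ at x = 0 gives r = (k₁ − k₂)/(k₁ + k₂), so R = r² = 0.3941 and T = 1 − R = 0.6059.

R = 0.394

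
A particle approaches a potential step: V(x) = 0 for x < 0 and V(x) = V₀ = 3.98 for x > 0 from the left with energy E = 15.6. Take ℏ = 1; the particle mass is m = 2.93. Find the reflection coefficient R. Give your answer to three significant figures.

On each side the TISE gives plane waves with k = √(2m(E − V))/ℏ: k₁ = √(2·2.93·15.6) = 9.561, k₂ = √(2·2.93·11.62) = 8.252.
Matching ψ and ψ′ at x = 0 gives r = (k₁ − k₂)/(k₁ + k₂), so R = r² = 0.005403 and T = 1 − R = 0.9946.

R = 0.00540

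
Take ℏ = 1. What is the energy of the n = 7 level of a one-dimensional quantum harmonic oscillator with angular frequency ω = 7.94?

Using E_n = (n + ½)ℏω: E_7 = 7.5 × 7.94 = 59.55.

E = 59.6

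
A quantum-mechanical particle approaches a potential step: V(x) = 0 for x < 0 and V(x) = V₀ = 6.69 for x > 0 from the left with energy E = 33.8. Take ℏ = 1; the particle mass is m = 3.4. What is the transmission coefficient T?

T = 0.997

On each side the TISE gives plane waves with k = √(2m(E − V))/ℏ: k₁ = √(2·3.4·33.8) = 15.16, k₂ = √(2·3.4·27.11) = 13.58.
Matching ψ and ψ′ at x = 0 gives r = (k₁ − k₂)/(k₁ + k₂), so R = r² = 0.003034 and T = 1 − R = 0.9970.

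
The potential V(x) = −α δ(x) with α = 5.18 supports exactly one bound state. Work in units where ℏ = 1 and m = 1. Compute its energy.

E = -13.4

The bound state is ψ(x) = √κ e^{−κ|x|}. The derivative jump ψ'(0⁺) − ψ'(0⁻) = −(2mα/ℏ²)ψ(0) fixes κ = mα/ℏ² = 5.180.
Then E = −ℏ²κ²/(2m) = −mα²/(2ℏ²) = -13.42.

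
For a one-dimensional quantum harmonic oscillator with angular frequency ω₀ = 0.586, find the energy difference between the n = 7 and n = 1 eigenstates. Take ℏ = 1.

E_n = ℏω₀(n + ½), so ΔE = (7 − 1) ℏω₀ = 6 × 0.586 = 3.516.

ΔE = 3.52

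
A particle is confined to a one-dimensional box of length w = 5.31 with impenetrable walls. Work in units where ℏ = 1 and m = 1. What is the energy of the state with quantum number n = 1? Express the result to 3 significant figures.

Requiring ψ(0) = ψ(w) = 0 quantises k = nπ/w, hence E_n = ℏ²k²/2m = n²π²ℏ²/(2mw²).
E_1 = 1² × π² / (2 × 1 × 5.31²) = 0.1750.

E = 0.175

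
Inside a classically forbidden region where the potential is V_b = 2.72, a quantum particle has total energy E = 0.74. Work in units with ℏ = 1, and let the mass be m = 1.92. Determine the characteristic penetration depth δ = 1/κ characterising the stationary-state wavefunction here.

δ = 0.363

Since E < V_b the TISE in this region is ψ'' = κ²ψ with κ = √(2m(V_b − E))/ℏ.
κ = √(2 × 1.92 × 1.98) = 2.757. The penetration depth is δ = 1/κ = 0.363.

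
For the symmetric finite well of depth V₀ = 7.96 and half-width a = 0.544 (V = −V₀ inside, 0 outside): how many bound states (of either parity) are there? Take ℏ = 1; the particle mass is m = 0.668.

N = 2

The dimensionless depth is z₀ = a√(2mV₀)/ℏ = 0.544 × √(10.63) = 1.774.
The even/odd transcendental equations gain one root per π/2 in z₀, giving N = 1 + ⌊2z₀/π⌋ = 1 + ⌊1.129⌋ = 2.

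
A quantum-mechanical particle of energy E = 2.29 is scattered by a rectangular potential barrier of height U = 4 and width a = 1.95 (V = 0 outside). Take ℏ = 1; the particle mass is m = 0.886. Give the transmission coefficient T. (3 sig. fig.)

E < U: inside the barrier ψ ∝ e^{±κx} with κ = √(2m(U − E))/ℏ = 1.741.
κa = 3.394, sinh(κa) = 14.88.
The exact tunnelling result is T⁻¹ = 1 + U² sinh²(κa) / [4E(U − E)] = 227.2, so T = 0.00440.

T = 0.00440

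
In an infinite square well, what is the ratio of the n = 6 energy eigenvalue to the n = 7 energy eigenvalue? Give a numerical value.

E_n = n²π²ℏ²/(2mL²) so the ratio is n₂²/n₁² = 36/49 = 0.734694.

0.734694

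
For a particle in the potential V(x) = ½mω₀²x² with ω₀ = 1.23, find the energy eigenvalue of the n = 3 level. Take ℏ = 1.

The oscillator eigenvalues are E_n = ℏω₀(n + ½), so E_3 = 1.23 × 3.5 = 4.305.

E = 4.31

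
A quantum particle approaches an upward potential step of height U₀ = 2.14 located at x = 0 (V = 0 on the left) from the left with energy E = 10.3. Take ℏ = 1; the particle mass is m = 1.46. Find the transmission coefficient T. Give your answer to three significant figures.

On each side the TISE gives plane waves with k = √(2m(E − V))/ℏ: k₁ = √(2·1.46·10.3) = 5.484, k₂ = √(2·1.46·8.16) = 4.881.
Continuity of ψ and ψ′ at the step yields the reflection amplitude r = (k₁ − k₂)/(k₁ + k₂) = 0.05816; thus R = |r|² = 0.003382, T = 0.9966.

T = 0.997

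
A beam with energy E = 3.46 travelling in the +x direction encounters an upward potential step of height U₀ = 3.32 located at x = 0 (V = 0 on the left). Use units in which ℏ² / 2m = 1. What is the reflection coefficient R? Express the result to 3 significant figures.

R = 0.442

The wavenumbers are k₁ = √(2mE)/ℏ = 1.860 on the left and k₂ = √(2m(E − U₀))/ℏ = 0.3742 on the right.
Continuity of ψ and ψ′ at the step yields the reflection amplitude r = (k₁ − k₂)/(k₁ + k₂) = 0.6651; thus R = |r|² = 0.4423, T = 0.5577.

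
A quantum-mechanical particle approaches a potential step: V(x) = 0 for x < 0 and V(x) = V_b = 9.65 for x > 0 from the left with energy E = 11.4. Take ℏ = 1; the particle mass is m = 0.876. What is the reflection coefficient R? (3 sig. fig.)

R = 0.191

The wavenumbers are k₁ = √(2mE)/ℏ = 4.469 on the left and k₂ = √(2m(E − V_b))/ℏ = 1.751 on the right.
Continuity of ψ and ψ′ at the step yields the reflection amplitude r = (k₁ − k₂)/(k₁ + k₂) = 0.4370; thus R = |r|² = 0.1910, T = 0.8090.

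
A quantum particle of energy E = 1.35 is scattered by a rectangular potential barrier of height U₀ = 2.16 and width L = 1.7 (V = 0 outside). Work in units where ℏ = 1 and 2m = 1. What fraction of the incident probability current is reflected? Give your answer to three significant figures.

R = 0.838

Since E < U₀ the interior solution is evanescent with decay constant κ = √(2m(U₀ − E))/ℏ = 0.9000.
κL = 1.530, sinh(κL) = 2.201.
Matching ψ, ψ′ at both faces gives T = [1 + U₀² sinh²(κL) / (4E(U₀ − E))]⁻¹ = 1/6.167 = 0.162.
R = 1 − T = 0.838.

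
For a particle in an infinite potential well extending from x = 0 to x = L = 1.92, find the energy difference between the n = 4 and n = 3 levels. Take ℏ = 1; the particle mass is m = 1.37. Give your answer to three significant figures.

E_n = n²π²ℏ²/(2mL²), so ΔE = (4² − 3²) π²ℏ²/(2mL²).
ΔE = 7 × π² / (2 × 1.37 × 1.92²) = 6.840.

ΔE = 6.84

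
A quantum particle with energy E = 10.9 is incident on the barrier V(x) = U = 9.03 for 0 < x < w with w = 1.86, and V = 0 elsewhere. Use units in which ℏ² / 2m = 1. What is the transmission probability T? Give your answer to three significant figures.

T = 0.759

E > U: inside the barrier k₂ = √(2m(E − U))/ℏ = 1.367, k₂w = 2.544.
Matching at both interfaces gives T⁻¹ = 1 + U² sin²(k₂w) / [4E(E − U)] = 1.317, hence T = 0.759.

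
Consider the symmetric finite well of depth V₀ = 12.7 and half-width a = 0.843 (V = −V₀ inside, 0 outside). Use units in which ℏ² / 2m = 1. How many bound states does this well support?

Define the well-strength parameter z₀ = (a/ℏ)√(2mV₀) = 0.843 × √(2·0.5·12.7) = 3.004.
A new bound state (alternating even/odd) appears each time z₀ passes a multiple of π/2, so N = ⌊2z₀/π⌋ + 1 = ⌊1.913⌋ + 1 = 2.

N = 2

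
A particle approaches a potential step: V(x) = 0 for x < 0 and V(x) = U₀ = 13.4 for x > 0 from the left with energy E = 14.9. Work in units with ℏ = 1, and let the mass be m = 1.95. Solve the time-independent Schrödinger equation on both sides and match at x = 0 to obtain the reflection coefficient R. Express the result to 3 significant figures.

On each side the TISE gives plane waves with k = √(2m(E − V))/ℏ: k₁ = √(2·1.95·14.9) = 7.623, k₂ = √(2·1.95·1.5) = 2.419.
Matching ψ and ψ′ at x = 0 gives r = (k₁ − k₂)/(k₁ + k₂), so R = r² = 0.2686 and T = 1 − R = 0.7314.

R = 0.269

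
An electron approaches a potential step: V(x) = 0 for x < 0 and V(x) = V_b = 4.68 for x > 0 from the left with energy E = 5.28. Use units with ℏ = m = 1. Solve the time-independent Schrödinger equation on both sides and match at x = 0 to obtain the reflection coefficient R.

R = 0.246

On each side the TISE gives plane waves with k = √(2m(E − V))/ℏ: k₁ = √(2·1·5.28) = 3.250, k₂ = √(2·1·0.6) = 1.095.
Continuity of ψ and ψ′ at the step yields the reflection amplitude r = (k₁ − k₂)/(k₁ + k₂) = 0.4958; thus R = |r|² = 0.2458, T = 0.7542.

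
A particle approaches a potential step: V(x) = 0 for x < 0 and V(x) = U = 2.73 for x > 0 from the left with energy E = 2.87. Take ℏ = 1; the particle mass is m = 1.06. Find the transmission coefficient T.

On each side the TISE gives plane waves with k = √(2m(E − V))/ℏ: k₁ = √(2·1.06·2.87) = 2.467, k₂ = √(2·1.06·0.14) = 0.5448.
Matching ψ and ψ′ at x = 0 gives r = (k₁ − k₂)/(k₁ + k₂), so R = r² = 0.4073 and T = 1 − R = 0.5927.

T = 0.593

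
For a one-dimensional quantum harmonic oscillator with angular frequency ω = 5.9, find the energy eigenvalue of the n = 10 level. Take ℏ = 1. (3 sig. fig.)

The oscillator eigenvalues are E_n = ℏω(n + ½), so E_10 = 5.9 × 10.5 = 61.95.

E = 62.0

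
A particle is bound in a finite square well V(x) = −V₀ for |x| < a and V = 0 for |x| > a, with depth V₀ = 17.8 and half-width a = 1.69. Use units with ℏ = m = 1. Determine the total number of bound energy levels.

Define the well-strength parameter z₀ = (a/ℏ)√(2mV₀) = 1.69 × √(2·1·17.8) = 10.08.
A new bound state (alternating even/odd) appears each time z₀ passes a multiple of π/2, so N = ⌊2z₀/π⌋ + 1 = ⌊6.419⌋ + 1 = 7.

N = 7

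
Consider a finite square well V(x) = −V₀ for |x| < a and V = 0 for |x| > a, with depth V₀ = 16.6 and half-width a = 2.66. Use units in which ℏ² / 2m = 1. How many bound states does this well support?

N = 7

The dimensionless depth is z₀ = a√(2mV₀)/ℏ = 2.66 × √(16.60) = 10.84.
A new bound state (alternating even/odd) appears each time z₀ passes a multiple of π/2, so N = ⌊2z₀/π⌋ + 1 = ⌊6.899⌋ + 1 = 7.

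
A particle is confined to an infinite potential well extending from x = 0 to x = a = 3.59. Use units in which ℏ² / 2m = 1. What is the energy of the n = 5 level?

E = 19.1

Requiring ψ(0) = ψ(a) = 0 quantises k = nπ/a, hence E_n = ℏ²k²/2m = n²π²ℏ²/(2ma²).
E_5 = 5² × π² / (2 × 0.5 × 3.59²) = 19.14.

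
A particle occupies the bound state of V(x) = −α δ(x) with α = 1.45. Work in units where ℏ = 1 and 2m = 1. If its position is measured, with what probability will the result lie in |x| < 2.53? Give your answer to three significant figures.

P = 0.974

The normalised bound state is ψ = √κ e^{−κ|x|} with κ = mα/ℏ² = 0.7250.
P(|x| < d) = ∫_{−d}^{d} κ e^{−2κ|x|} dx = 1 − e^{−2κd} = 1 − e^{−3.669} = 0.9745.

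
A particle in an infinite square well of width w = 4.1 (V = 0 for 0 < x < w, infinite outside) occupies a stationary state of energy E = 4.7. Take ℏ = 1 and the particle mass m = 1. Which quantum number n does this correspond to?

n = 4

For an infinite well E_n = n²π²ℏ²/(2mw²), so n = (w/πℏ)√(2mE).
n = (4.1/π) × √(2 × 1 × 4.7) = 4.001 → n = 4.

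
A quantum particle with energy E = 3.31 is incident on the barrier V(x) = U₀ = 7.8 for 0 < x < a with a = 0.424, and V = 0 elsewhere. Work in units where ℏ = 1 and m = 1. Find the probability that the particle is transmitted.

Since E < U₀ the interior solution is evanescent with decay constant κ = √(2m(U₀ − E))/ℏ = 2.997.
κa = 1.271, sinh(κa) = 1.641.
The exact tunnelling result is T⁻¹ = 1 + U₀² sinh²(κa) / [4E(U₀ − E)] = 3.756, so T = 0.266.

T = 0.266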